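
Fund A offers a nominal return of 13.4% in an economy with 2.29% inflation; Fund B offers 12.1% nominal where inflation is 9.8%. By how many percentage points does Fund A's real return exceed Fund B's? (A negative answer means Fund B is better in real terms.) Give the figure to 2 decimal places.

8.77

Fund A real return: 1.134/1.0229 − 1 = 10.861%.
Fund B real return: 1.121/1.098 − 1 = 2.095%.
Difference: 10.861 − 2.095 = 8.766 pp.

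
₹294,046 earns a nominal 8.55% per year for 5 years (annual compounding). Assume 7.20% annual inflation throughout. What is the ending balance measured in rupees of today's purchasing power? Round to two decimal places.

Nominal value at maturity: ₹294,046 × (1 + 8.55%)^5 ≈ ₹443,163.94.
Price-level factor over 5 years: (1 + 7.20%)^5 ≈ 1.4157087842.
Dividing the nominal maturity value by the price-level factor gives the value in today's money.

₹313,033.26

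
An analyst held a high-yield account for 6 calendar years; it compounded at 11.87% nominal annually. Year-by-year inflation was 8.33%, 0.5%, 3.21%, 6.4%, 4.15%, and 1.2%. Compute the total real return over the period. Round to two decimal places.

Cumulative inflation factor: 1.0833 × 1.005 × 1.0321 × 1.064 × 1.0415 × 1.012 ≈ 1.26014.
Nominal growth factor: 1.96012. Real growth factor = 1.96012 / 1.26014 ≈ 1.55548.
Total real return ≈ 55.5478%.

55.55%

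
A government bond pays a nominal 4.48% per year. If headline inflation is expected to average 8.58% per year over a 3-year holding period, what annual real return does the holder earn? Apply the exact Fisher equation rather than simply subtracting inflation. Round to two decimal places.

-3.78%

With constant rates the annual real return is the same each year: (1+4.48%)/(1+8.58%) − 1 = -0.03776.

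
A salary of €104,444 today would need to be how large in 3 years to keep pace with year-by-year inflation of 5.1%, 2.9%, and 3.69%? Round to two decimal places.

€117,122.00

Cumulative price-level factor: 1.051 × 1.029 × 1.0369 = 1.1213855751.
Multiplying €104,444 by the price-level factor gives the future nominal sum.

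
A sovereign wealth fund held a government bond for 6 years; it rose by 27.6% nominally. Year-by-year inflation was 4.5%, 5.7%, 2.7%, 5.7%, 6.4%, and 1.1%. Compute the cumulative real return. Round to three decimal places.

Cumulative inflation factor: 1.045 × 1.057 × 1.027 × 1.057 × 1.064 × 1.011 ≈ 1.28982.
Nominal growth factor: 1.27600. Real growth factor = 1.27600 / 1.28982 ≈ 0.98928.
Total real return ≈ -1.0716%.

-1.072%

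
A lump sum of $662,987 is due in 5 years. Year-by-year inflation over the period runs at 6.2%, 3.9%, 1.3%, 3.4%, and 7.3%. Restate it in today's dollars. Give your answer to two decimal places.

$534,607.74

Price-level factor over 5 years: 1.062 × 1.039 × 1.013 × 1.034 × 1.073 ≈ 1.2401373008.
Purchasing power today: $662,987 divided by that factor.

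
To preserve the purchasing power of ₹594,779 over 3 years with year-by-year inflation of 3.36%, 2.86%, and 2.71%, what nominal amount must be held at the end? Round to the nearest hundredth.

₹649,482.38

Cumulative price-level factor: 1.0336 × 1.0286 × 1.0271 ≈ 1.0919726220.
Multiplying ₹594,779 by the price-level factor gives the future nominal sum.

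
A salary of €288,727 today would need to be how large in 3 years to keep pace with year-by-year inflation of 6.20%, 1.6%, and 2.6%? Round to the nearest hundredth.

Cumulative price-level factor: 1.0620 × 1.016 × 1.026 = 1.107045792.
Multiplying €288,727 by the price-level factor gives the future nominal sum.

€319,634.01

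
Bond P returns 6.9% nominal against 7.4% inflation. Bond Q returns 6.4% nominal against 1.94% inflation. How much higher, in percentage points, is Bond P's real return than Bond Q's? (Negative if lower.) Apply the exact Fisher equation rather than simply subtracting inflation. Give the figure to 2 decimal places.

Bond P real return: 1.069/1.074 − 1 = -0.466%.
Bond Q real return: 1.064/1.0194 − 1 = 4.375%.
Difference: -0.466 − 4.375 = -4.841 pp.

-4.84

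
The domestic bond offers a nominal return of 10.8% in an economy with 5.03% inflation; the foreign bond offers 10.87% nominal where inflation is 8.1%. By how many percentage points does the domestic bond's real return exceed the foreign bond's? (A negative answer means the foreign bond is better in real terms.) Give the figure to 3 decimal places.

The domestic bond real return: 1.108/1.0503 − 1 = 5.4937%.
The foreign bond real return: 1.1087/1.081 − 1 = 2.5624%.
Difference: 5.4937 − 2.5624 = 2.9313 pp.

2.931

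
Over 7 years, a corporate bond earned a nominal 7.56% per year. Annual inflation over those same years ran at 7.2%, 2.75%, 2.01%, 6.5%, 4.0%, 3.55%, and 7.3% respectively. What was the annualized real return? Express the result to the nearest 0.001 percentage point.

2.694%

Cumulative inflation factor: 1.072 × 1.0275 × 1.0201 × 1.065 × 1.040 × 1.0355 × 1.073 ≈ 1.38278.
Nominal growth factor: 1.66554. Real growth factor = 1.66554 / 1.38278 ≈ 1.20449.
Annualized: 1.20449^(1/7) − 1 ≈ 0.02694.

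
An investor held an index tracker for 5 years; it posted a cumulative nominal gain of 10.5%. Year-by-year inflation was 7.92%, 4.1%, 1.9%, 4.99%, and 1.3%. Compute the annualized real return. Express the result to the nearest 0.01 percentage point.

-1.92%

Cumulative inflation factor: 1.0792 × 1.041 × 1.019 × 1.0499 × 1.013 ≈ 1.21754.
Nominal growth factor: 1.10500. Real growth factor = 1.10500 / 1.21754 ≈ 0.90757.
Annualized: 0.90757^(1/5) − 1 ≈ -0.01921.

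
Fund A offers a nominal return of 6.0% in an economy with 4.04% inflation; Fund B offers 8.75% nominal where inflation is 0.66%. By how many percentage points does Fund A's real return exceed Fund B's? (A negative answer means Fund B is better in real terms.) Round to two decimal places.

-6.15

Fund A real return: 1.060/1.0404 − 1 = 1.884%.
Fund B real return: 1.0875/1.0066 − 1 = 8.037%.
Difference: 1.884 − 8.037 = -6.153 pp.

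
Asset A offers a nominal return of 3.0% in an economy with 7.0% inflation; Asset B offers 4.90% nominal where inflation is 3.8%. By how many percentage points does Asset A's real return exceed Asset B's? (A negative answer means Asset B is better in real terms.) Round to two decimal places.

Asset A real return: 1.030/1.070 − 1 = -3.738%.
Asset B real return: 1.0490/1.038 − 1 = 1.060%.
Difference: -3.738 − 1.060 = -4.798 pp.

-4.80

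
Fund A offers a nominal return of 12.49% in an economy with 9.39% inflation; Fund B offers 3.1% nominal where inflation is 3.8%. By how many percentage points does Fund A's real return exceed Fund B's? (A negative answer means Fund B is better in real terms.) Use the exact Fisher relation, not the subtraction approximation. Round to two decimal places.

3.51

Fund A real return: 1.1249/1.0939 − 1 = 2.834%.
Fund B real return: 1.031/1.038 − 1 = -0.674%.
Difference: 2.834 − (-0.674) = 3.508 pp.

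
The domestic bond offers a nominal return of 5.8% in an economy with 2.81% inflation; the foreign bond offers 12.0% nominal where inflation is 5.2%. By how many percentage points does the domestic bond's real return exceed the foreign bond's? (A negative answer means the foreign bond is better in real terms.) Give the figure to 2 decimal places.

The domestic bond real return: 1.058/1.0281 − 1 = 2.908%.
The foreign bond real return: 1.120/1.052 − 1 = 6.464%.
Difference: 2.908 − 6.464 = -3.556 pp.

-3.56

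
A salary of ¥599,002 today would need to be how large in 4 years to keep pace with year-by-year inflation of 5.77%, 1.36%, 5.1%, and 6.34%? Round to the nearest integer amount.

¥717,723

Cumulative price-level factor: 1.0577 × 1.0136 × 1.051 × 1.0634 ≈ 1.1981976907.
Multiplying ¥599,002 by the price-level factor gives the future nominal sum.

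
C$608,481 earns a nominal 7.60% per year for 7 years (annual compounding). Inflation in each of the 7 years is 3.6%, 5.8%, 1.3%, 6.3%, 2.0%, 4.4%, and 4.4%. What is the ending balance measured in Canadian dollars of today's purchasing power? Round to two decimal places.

C$774,361.26

Nominal value at maturity: C$608,481 × (1 + 7.60%)^7 ≈ C$1,016,091.74.
Price-level factor over 7 years: 1.036 × 1.058 × 1.013 × 1.063 × 1.020 × 1.044 × 1.044 ≈ 1.3121675762.
The maturity value deflated by that factor is the answer in today's purchasing power.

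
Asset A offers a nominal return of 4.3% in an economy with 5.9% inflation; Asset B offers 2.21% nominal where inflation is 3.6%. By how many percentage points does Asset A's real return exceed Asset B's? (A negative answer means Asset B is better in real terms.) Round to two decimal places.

Asset A real return: 1.043/1.059 − 1 = -1.511%.
Asset B real return: 1.0221/1.036 − 1 = -1.342%.
Difference: -1.511 − (-1.342) = -0.169 pp.

-0.17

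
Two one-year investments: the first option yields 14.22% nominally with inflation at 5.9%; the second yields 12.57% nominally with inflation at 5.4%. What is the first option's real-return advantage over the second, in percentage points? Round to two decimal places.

1.05

The first option real return: 1.1422/1.059 − 1 = 7.856%.
The second real return: 1.1257/1.054 − 1 = 6.803%.
Difference: 7.856 − 6.803 = 1.053 pp.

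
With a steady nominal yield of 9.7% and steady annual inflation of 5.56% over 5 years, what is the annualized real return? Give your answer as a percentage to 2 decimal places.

With constant rates the annual real return is the same each year: (1+9.7%)/(1+5.56%) − 1 = 0.03922.

3.92%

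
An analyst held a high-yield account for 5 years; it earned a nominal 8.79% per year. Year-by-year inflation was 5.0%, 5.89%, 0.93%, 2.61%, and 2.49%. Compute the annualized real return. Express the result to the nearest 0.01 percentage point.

Cumulative inflation factor: 1.050 × 1.0589 × 1.0093 × 1.0261 × 1.0249 ≈ 1.18015.
Nominal growth factor: 1.52386. Real growth factor = 1.52386 / 1.18015 ≈ 1.29125.
Annualized: 1.29125^(1/5) − 1 ≈ 0.05245.

5.25%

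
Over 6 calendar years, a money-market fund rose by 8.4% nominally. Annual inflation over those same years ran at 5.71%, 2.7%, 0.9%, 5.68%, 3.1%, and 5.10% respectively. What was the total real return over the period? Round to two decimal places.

-13.58%

Cumulative inflation factor: 1.0571 × 1.027 × 1.009 × 1.0568 × 1.031 × 1.0510 ≈ 1.25439.
Nominal growth factor: 1.08400. Real growth factor = 1.08400 / 1.25439 ≈ 0.86417.
Total real return ≈ -13.5834%.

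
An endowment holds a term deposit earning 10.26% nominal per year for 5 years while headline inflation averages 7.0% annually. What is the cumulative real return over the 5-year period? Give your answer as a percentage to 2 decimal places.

16.19%

The annual real rate is (1+10.26%)/(1+7.0%) − 1 = 3.0467%.
Compounded over 5 years: (1 + 0.030467)^5 − 1 ≈ 0.16191.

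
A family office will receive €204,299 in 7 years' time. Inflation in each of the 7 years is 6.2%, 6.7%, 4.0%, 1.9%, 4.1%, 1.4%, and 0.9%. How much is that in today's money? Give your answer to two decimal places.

Price-level factor over 7 years: 1.062 × 1.067 × 1.040 × 1.019 × 1.041 × 1.014 × 1.009 ≈ 1.2790169803.
Purchasing power today: €204,299 divided by that factor.

€159,731.26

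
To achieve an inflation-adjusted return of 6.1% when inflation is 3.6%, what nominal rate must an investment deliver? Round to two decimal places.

9.92%

By the Fisher equation, 1 + r_nom = (1 + 6.1%)(1 + 3.6%) = 1.061 × 1.036 = 1.099196.
So r_nom = 9.9196%.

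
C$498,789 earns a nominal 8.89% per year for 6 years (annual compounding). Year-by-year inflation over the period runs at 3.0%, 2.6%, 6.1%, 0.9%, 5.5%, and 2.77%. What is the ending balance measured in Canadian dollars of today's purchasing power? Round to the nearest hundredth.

Nominal value at maturity: C$498,789 × (1 + 8.89%)^6 ≈ C$831,466.69.
Price-level factor over 6 years: 1.030 × 1.026 × 1.061 × 1.009 × 1.055 × 1.0277 ≈ 1.2266197464.
The maturity value deflated by that factor is the answer in today's purchasing power.

C$677,852.03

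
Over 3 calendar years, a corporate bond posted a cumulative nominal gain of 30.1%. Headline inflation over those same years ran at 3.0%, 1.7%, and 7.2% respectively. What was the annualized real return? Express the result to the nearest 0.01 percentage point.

Cumulative inflation factor: 1.030 × 1.017 × 1.072 ≈ 1.12293.
Nominal growth factor: 1.30100. Real growth factor = 1.30100 / 1.12293 ≈ 1.15858.
Annualized: 1.15858^(1/3) − 1 ≈ 0.05029.

5.03%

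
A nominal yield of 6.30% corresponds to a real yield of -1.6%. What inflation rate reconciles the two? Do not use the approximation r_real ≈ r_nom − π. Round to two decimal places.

From (1+r_nom) = (1+r_real)(1+π), we get 1+π = (1 + 6.30%)/(1 − 1.6%) = 1.0630/0.984 ≈ 1.08028.
So π ≈ 8.0285%.

8.03%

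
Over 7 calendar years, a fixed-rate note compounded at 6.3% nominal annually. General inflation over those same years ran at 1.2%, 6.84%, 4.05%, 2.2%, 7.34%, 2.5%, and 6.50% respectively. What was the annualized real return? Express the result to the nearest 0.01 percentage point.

1.87%

Cumulative inflation factor: 1.012 × 1.0684 × 1.0405 × 1.022 × 1.0734 × 1.025 × 1.0650 ≈ 1.34723.
Nominal growth factor: 1.53367. Real growth factor = 1.53367 / 1.34723 ≈ 1.13839.
Annualized: 1.13839^(1/7) − 1 ≈ 0.01869.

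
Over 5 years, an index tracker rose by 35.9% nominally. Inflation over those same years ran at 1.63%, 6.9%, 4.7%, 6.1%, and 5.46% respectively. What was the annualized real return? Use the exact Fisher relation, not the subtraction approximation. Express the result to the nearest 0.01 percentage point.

1.32%

Cumulative inflation factor: 1.0163 × 1.069 × 1.047 × 1.061 × 1.0546 ≈ 1.27277.
Nominal growth factor: 1.35900. Real growth factor = 1.35900 / 1.27277 ≈ 1.06775.
Annualized: 1.06775^(1/5) − 1 ≈ 0.01320.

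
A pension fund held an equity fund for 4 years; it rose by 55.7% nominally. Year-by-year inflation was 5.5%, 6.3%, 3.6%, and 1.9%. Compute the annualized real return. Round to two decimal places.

7.09%

Cumulative inflation factor: 1.055 × 1.063 × 1.036 × 1.019 ≈ 1.18391.
Nominal growth factor: 1.55700. Real growth factor = 1.55700 / 1.18391 ≈ 1.31513.
Annualized: 1.31513^(1/4) − 1 ≈ 0.07088.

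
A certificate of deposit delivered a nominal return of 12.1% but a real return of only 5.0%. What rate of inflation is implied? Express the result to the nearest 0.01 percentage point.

6.76%

From (1+r_nom) = (1+r_real)(1+π), we get 1+π = (1 + 12.1%)/(1 + 5.0%) = 1.121/1.050 ≈ 1.06762.
So π ≈ 6.7619%.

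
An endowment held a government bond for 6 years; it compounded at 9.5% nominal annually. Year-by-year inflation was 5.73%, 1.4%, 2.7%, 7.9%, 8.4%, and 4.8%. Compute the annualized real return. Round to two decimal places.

4.16%

Cumulative inflation factor: 1.0573 × 1.014 × 1.027 × 1.079 × 1.084 × 1.048 ≈ 1.34964.
Nominal growth factor: 1.72379. Real growth factor = 1.72379 / 1.34964 ≈ 1.27722.
Annualized: 1.27722^(1/6) − 1 ≈ 0.04162.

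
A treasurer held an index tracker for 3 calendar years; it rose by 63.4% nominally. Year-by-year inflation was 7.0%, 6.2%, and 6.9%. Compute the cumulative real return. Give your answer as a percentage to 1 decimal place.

Cumulative inflation factor: 1.070 × 1.062 × 1.069 ≈ 1.21475.
Nominal growth factor: 1.63400. Real growth factor = 1.63400 / 1.21475 ≈ 1.34514.
Total real return ≈ 34.5136%.

34.5%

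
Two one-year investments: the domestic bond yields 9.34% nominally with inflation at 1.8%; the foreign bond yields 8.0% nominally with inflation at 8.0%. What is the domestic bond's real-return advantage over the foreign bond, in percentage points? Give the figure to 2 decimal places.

7.41

The domestic bond real return: 1.0934/1.018 − 1 = 7.407%.
The foreign bond real return: 1.080/1.080 − 1 = 0.000%.
Difference: 7.407 − 0.000 = 7.407 pp.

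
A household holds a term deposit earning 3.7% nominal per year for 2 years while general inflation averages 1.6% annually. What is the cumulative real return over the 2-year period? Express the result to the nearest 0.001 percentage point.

The annual real rate is (1+3.7%)/(1+1.6%) − 1 = 2.0669%.
Compounded over 2 years: (1 + 0.020669)^2 − 1 ≈ 0.04177.

4.177%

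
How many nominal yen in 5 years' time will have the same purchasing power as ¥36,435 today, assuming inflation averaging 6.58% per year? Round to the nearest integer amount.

¥50,107

Cumulative price-level factor: (1+6.58%)^5 ≈ 1.3752402655.
The nominal amount required is ¥36,435 scaled up by that factor.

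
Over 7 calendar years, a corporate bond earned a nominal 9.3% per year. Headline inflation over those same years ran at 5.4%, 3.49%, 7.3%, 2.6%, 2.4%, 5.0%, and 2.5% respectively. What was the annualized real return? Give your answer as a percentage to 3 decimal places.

5.011%

Cumulative inflation factor: 1.054 × 1.0349 × 1.073 × 1.026 × 1.024 × 1.050 × 1.025 ≈ 1.32342.
Nominal growth factor: 1.86355. Real growth factor = 1.86355 / 1.32342 ≈ 1.40813.
Annualized: 1.40813^(1/7) − 1 ≈ 0.05011.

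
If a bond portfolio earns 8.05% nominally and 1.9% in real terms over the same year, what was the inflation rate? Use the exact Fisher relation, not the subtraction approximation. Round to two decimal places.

From (1+r_nom) = (1+r_real)(1+π), we get 1+π = (1 + 8.05%)/(1 + 1.9%) = 1.0805/1.019 ≈ 1.06035.
So π ≈ 6.0353%.

6.04%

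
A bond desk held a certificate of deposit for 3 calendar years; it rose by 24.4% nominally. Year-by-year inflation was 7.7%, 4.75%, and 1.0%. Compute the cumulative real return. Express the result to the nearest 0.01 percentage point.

9.18%

Cumulative inflation factor: 1.077 × 1.0475 × 1.010 ≈ 1.13944.
Nominal growth factor: 1.24400. Real growth factor = 1.24400 / 1.13944 ≈ 1.09177.
Total real return ≈ 9.1765%.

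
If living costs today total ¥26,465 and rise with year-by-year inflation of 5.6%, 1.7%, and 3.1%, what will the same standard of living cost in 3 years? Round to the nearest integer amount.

Cumulative price-level factor: 1.056 × 1.017 × 1.031 = 1.107244512.
The nominal amount required is ¥26,465 scaled up by that factor.

¥29,303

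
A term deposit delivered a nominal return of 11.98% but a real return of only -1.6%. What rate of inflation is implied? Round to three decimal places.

From (1+r_nom) = (1+r_real)(1+π), we get 1+π = (1 + 11.98%)/(1 − 1.6%) = 1.1198/0.984 ≈ 1.13801.
So π ≈ 13.8008%.

13.801%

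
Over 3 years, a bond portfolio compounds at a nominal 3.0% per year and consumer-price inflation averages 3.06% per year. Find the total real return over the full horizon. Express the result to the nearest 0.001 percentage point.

The annual real rate is (1+3.0%)/(1+3.06%) − 1 = -0.0582%.
Compounded over 3 years: (1 + -0.000582)^3 − 1 ≈ -0.00175.

-0.175%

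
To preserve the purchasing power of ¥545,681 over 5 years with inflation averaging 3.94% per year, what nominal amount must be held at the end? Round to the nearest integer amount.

Cumulative price-level factor: (1+3.94%)^5 ≈ 1.2131473739.
The nominal amount required is ¥545,681 scaled up by that factor.

¥661,991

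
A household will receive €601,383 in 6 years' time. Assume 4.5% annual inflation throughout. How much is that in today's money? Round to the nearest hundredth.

€461,799.44

Price-level factor over 6 years: (1 + 4.5%)^6 ≈ 1.3022601248.
Purchasing power today: €601,383 divided by that factor.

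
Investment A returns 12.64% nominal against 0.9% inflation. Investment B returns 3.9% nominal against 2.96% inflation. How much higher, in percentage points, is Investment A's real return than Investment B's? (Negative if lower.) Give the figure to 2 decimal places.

Investment A real return: 1.1264/1.009 − 1 = 11.635%.
Investment B real return: 1.039/1.0296 − 1 = 0.913%.
Difference: 11.635 − 0.913 = 10.722 pp.

10.72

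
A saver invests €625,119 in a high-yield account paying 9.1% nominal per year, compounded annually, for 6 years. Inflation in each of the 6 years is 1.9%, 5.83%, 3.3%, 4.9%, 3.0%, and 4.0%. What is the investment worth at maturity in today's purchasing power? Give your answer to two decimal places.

Nominal value at maturity: €625,119 × (1 + 9.1%)^6 ≈ €1,054,171.33.
Price-level factor over 6 years: 1.019 × 1.0583 × 1.033 × 1.049 × 1.030 × 1.040 ≈ 1.2517838779.
Dividing the nominal maturity value by the price-level factor gives the value in today's money.

€842,135.25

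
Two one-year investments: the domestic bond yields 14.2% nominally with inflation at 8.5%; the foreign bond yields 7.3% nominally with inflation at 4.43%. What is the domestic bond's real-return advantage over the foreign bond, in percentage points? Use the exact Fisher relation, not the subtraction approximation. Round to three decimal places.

2.505

The domestic bond real return: 1.142/1.085 − 1 = 5.2535%.
The foreign bond real return: 1.073/1.0443 − 1 = 2.7483%.
Difference: 5.2535 − 2.7483 = 2.5052 pp.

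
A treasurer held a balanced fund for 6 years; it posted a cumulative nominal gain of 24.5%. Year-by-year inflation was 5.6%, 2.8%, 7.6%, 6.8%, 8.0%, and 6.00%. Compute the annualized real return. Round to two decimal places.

-2.26%

Cumulative inflation factor: 1.056 × 1.028 × 1.076 × 1.068 × 1.080 × 1.0600 ≈ 1.42814.
Nominal growth factor: 1.24500. Real growth factor = 1.24500 / 1.42814 ≈ 0.87176.
Annualized: 0.87176^(1/6) − 1 ≈ -0.02261.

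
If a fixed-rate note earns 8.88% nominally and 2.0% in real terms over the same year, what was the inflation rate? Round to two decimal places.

6.75%

From (1+r_nom) = (1+r_real)(1+π), we get 1+π = (1 + 8.88%)/(1 + 2.0%) = 1.0888/1.020 ≈ 1.06745.
So π ≈ 6.7451%.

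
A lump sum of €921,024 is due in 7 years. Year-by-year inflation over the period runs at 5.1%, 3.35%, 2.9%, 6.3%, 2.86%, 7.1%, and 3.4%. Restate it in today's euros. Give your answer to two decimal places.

Price-level factor over 7 years: 1.051 × 1.0335 × 1.029 × 1.063 × 1.0286 × 1.071 × 1.034 ≈ 1.3533756733.
Purchasing power today: €921,024 divided by that factor.

€680,538.31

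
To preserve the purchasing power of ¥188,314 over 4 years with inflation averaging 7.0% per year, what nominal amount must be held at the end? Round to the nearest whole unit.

¥246,841

Cumulative price-level factor: (1+7.0%)^4 = 1.31079601.
Multiplying ¥188,314 by the price-level factor gives the future nominal sum.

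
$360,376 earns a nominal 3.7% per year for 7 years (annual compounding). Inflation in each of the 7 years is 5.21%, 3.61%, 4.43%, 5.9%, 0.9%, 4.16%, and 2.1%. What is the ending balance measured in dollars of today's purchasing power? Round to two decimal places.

Nominal value at maturity: $360,376 × (1 + 3.7%)^7 ≈ $464,736.90.
Price-level factor over 7 years: 1.0521 × 1.0361 × 1.0443 × 1.059 × 1.009 × 1.0416 × 1.021 ≈ 1.2935934621.
The maturity value deflated by that factor is the answer in today's purchasing power.

$359,260.40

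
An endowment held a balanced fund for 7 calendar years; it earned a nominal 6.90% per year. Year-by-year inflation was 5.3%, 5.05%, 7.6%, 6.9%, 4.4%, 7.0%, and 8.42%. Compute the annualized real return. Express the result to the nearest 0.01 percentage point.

Cumulative inflation factor: 1.053 × 1.0505 × 1.076 × 1.069 × 1.044 × 1.070 × 1.0842 ≈ 1.54102.
Nominal growth factor: 1.59531. Real growth factor = 1.59531 / 1.54102 ≈ 1.03523.
Annualized: 1.03523^(1/7) − 1 ≈ 0.00496.

0.50%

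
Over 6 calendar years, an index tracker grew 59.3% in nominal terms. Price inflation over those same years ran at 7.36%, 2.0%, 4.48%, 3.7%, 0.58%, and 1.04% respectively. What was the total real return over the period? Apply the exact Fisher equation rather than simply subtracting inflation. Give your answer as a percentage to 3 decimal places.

Cumulative inflation factor: 1.0736 × 1.020 × 1.0448 × 1.037 × 1.0058 × 1.0104 ≈ 1.20576.
Nominal growth factor: 1.59300. Real growth factor = 1.59300 / 1.20576 ≈ 1.32116.
Total real return ≈ 32.1162%.

32.116%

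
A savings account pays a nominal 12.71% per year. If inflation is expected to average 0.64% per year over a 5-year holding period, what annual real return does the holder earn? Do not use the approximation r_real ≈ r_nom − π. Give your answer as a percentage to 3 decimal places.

With constant rates the annual real return is the same each year: (1+12.71%)/(1+0.64%) − 1 = 0.11993.

11.993%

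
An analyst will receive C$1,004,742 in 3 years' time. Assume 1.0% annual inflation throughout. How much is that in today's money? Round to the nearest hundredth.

C$975,192.69

Price-level factor over 3 years: (1 + 1.0%)^3 = 1.030301.
Purchasing power today: C$1,004,742 divided by that factor.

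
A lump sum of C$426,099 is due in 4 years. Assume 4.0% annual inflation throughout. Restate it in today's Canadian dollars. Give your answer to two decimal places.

C$364,231.21

Price-level factor over 4 years: (1 + 4.0%)^4 = 1.16985856.
Purchasing power today: C$426,099 divided by that factor.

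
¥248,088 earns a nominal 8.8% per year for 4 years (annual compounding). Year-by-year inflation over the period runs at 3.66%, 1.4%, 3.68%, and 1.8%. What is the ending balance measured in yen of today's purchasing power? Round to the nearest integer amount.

Nominal value at maturity: ¥248,088 × (1 + 8.8%)^4 ≈ ¥347,633.
Price-level factor over 4 years: 1.0366 × 1.014 × 1.0368 × 1.018 ≈ 1.1094096164.
Dividing the nominal maturity value by the price-level factor gives the value in today's money.

¥313,350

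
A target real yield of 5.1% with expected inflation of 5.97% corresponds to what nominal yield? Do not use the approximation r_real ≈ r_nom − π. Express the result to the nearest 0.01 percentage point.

11.37%

By the Fisher equation, 1 + r_nom = (1 + 5.1%)(1 + 5.97%) = 1.051 × 1.0597 = 1.1137447.
So r_nom = 11.37447%.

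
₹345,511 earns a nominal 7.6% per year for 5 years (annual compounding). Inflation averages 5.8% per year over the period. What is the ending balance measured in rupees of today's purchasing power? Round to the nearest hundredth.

₹375,919.54

Nominal value at maturity: ₹345,511 × (1 + 7.6%)^5 ≈ ₹498,337.12.
Price-level factor over 5 years: (1 + 5.8%)^5 ≈ 1.3256483588.
The maturity value deflated by that factor is the answer in today's purchasing power.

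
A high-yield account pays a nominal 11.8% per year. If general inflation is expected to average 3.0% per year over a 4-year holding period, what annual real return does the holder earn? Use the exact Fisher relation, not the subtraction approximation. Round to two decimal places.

8.54%

With constant rates the annual real return is the same each year: (1+11.8%)/(1+3.0%) − 1 = 0.08544.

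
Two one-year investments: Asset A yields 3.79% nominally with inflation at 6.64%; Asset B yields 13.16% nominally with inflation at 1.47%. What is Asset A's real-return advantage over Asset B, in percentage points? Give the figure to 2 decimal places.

Asset A real return: 1.0379/1.0664 − 1 = -2.673%.
Asset B real return: 1.1316/1.0147 − 1 = 11.521%.
Difference: -2.673 − 11.521 = -14.194 pp.

-14.19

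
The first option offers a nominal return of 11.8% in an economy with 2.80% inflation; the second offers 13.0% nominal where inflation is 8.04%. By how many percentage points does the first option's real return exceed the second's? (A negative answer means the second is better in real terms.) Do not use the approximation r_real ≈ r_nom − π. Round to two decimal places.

The first option real return: 1.118/1.0280 − 1 = 8.755%.
The second real return: 1.130/1.0804 − 1 = 4.591%.
Difference: 8.755 − 4.591 = 4.164 pp.

4.16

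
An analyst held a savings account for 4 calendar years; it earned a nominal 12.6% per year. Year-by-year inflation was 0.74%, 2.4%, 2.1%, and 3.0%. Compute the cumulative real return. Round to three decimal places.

Cumulative inflation factor: 1.0074 × 1.024 × 1.021 × 1.030 ≈ 1.08484.
Nominal growth factor: 1.60751. Real growth factor = 1.60751 / 1.08484 ≈ 1.48180.
Total real return ≈ 48.1797%.

48.180%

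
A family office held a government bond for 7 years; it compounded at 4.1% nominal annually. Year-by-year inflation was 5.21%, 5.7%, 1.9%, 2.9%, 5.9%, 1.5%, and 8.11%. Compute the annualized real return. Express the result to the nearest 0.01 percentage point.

Cumulative inflation factor: 1.0521 × 1.057 × 1.019 × 1.029 × 1.059 × 1.015 × 1.0811 ≈ 1.35503.
Nominal growth factor: 1.32481. Real growth factor = 1.32481 / 1.35503 ≈ 0.97770.
Annualized: 0.97770^(1/7) − 1 ≈ -0.00322.

-0.32%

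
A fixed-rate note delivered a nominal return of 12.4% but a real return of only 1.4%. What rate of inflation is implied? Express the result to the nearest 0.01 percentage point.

From (1+r_nom) = (1+r_real)(1+π), we get 1+π = (1 + 12.4%)/(1 + 1.4%) = 1.124/1.014 ≈ 1.10848.
So π ≈ 10.8481%.

10.85%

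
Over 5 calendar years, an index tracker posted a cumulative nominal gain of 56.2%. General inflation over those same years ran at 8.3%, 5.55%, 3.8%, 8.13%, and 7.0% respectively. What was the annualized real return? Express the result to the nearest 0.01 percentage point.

Cumulative inflation factor: 1.083 × 1.0555 × 1.038 × 1.0813 × 1.070 ≈ 1.37282.
Nominal growth factor: 1.56200. Real growth factor = 1.56200 / 1.37282 ≈ 1.13780.
Annualized: 1.13780^(1/5) − 1 ≈ 0.02616.

2.62%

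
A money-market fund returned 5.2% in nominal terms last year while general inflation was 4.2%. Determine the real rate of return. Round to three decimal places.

0.960%

Real return via the Fisher equation: (1 + 5.2%)/(1 + 4.2%) − 1 = 1.052/1.042 − 1 ≈ 0.00960.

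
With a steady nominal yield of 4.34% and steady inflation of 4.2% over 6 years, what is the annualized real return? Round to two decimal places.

With constant rates the annual real return is the same each year: (1+4.34%)/(1+4.2%) − 1 = 0.00134.

0.13%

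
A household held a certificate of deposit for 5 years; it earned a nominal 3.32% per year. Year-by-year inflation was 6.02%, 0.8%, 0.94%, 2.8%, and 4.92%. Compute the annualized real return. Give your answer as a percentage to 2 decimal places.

Cumulative inflation factor: 1.0602 × 1.008 × 1.0094 × 1.028 × 1.0492 ≈ 1.16349.
Nominal growth factor: 1.17739. Real growth factor = 1.17739 / 1.16349 ≈ 1.01195.
Annualized: 1.01195^(1/5) − 1 ≈ 0.00238.

0.24%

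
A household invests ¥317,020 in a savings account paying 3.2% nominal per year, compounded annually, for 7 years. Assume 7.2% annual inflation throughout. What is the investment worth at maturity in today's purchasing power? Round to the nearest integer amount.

Nominal value at maturity: ¥317,020 × (1 + 3.2%)^7 ≈ ¥395,225.
Price-level factor over 7 years: (1 + 7.2%)^7 ≈ 1.6269098835.
Dividing the nominal maturity value by the price-level factor gives the value in today's money.

¥242,930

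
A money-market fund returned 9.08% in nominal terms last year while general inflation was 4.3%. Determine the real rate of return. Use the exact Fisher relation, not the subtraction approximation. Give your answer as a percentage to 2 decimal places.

Real return via the Fisher equation: (1 + 9.08%)/(1 + 4.3%) − 1 = 1.0908/1.043 − 1 ≈ 0.04583.

4.58%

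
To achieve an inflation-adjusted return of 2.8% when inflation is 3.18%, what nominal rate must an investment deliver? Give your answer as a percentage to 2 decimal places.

6.07%

By the Fisher equation, 1 + r_nom = (1 + 2.8%)(1 + 3.18%) = 1.028 × 1.0318 = 1.0606904.
So r_nom = 6.06904%.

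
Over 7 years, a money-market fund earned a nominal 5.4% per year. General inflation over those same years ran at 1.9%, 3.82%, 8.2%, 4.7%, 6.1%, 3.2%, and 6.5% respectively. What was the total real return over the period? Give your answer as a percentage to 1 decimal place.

3.4%

Cumulative inflation factor: 1.019 × 1.0382 × 1.082 × 1.047 × 1.061 × 1.032 × 1.065 ≈ 1.39757.
Nominal growth factor: 1.44505. Real growth factor = 1.44505 / 1.39757 ≈ 1.03398.
Total real return ≈ 3.3976%.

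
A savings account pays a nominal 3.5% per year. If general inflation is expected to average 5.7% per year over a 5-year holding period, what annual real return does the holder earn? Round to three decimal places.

With constant rates the annual real return is the same each year: (1+3.5%)/(1+5.7%) − 1 = -0.02081.

-2.081%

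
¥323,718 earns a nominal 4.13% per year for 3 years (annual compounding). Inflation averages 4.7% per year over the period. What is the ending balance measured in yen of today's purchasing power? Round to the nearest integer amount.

Nominal value at maturity: ¥323,718 × (1 + 4.13%)^3 ≈ ¥365,506.
Price-level factor over 3 years: (1 + 4.7%)^3 = 1.147730823.
Dividing the nominal maturity value by the price-level factor gives the value in today's money.

¥318,460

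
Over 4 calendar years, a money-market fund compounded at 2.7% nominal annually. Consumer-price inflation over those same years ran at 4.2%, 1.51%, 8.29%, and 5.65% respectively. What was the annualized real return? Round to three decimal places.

-2.082%

Cumulative inflation factor: 1.042 × 1.0151 × 1.0829 × 1.0565 ≈ 1.21014.
Nominal growth factor: 1.11245. Real growth factor = 1.11245 / 1.21014 ≈ 0.91928.
Annualized: 0.91928^(1/4) − 1 ≈ -0.02082.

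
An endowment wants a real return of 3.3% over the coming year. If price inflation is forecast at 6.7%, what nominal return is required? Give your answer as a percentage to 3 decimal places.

By the Fisher equation, 1 + r_nom = (1 + 3.3%)(1 + 6.7%) = 1.033 × 1.067 = 1.102211.
So r_nom = 10.2211%.

10.221%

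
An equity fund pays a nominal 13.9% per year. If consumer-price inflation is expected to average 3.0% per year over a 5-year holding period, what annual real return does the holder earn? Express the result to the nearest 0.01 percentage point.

10.58%

With constant rates the annual real return is the same each year: (1+13.9%)/(1+3.0%) − 1 = 0.10583.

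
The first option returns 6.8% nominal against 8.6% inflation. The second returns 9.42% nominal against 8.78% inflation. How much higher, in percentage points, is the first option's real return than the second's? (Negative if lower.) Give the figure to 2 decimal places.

-2.25

The first option real return: 1.068/1.086 − 1 = -1.657%.
The second real return: 1.0942/1.0878 − 1 = 0.588%.
Difference: -1.657 − 0.588 = -2.245 pp.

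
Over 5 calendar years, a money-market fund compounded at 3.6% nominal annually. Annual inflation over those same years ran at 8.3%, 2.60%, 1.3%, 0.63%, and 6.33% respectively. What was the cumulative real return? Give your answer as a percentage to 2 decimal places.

-0.91%

Cumulative inflation factor: 1.083 × 1.0260 × 1.013 × 1.0063 × 1.0633 ≈ 1.20439.
Nominal growth factor: 1.19344. Real growth factor = 1.19344 / 1.20439 ≈ 0.99090.
Total real return ≈ -0.9099%.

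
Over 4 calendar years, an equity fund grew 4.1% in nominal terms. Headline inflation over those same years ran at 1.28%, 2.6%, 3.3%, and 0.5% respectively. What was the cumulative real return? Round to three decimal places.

Cumulative inflation factor: 1.0128 × 1.026 × 1.033 × 1.005 ≈ 1.07879.
Nominal growth factor: 1.04100. Real growth factor = 1.04100 / 1.07879 ≈ 0.96497.
Total real return ≈ -3.5031%.

-3.503%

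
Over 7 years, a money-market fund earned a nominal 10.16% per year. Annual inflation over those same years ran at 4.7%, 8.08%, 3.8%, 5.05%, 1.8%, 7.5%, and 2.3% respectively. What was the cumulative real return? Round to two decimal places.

Cumulative inflation factor: 1.047 × 1.0808 × 1.038 × 1.0505 × 1.018 × 1.075 × 1.023 ≈ 1.38139.
Nominal growth factor: 1.96865. Real growth factor = 1.96865 / 1.38139 ≈ 1.42512.
Total real return ≈ 42.5116%.

42.51%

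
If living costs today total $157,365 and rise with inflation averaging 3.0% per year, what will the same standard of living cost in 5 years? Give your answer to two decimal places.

Cumulative price-level factor: (1+3.0%)^5 = 1.1592740743.
The nominal amount required is $157,365 scaled up by that factor.

$182,429.16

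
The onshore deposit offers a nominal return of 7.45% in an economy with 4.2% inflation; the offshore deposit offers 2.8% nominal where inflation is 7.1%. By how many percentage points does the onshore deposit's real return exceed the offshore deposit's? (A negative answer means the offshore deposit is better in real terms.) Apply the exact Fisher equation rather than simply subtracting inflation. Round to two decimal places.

The onshore deposit real return: 1.0745/1.042 − 1 = 3.119%.
The offshore deposit real return: 1.028/1.071 − 1 = -4.015%.
Difference: 3.119 − (-4.015) = 7.134 pp.

7.13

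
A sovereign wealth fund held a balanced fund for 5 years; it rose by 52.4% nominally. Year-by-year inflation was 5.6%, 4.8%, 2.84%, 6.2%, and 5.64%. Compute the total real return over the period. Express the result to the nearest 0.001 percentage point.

19.356%

Cumulative inflation factor: 1.056 × 1.048 × 1.0284 × 1.062 × 1.0564 ≈ 1.27685.
Nominal growth factor: 1.52400. Real growth factor = 1.52400 / 1.27685 ≈ 1.19356.
Total real return ≈ 19.3561%.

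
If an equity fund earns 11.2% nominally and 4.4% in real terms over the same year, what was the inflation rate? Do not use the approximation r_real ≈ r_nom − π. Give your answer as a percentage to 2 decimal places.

6.51%

From (1+r_nom) = (1+r_real)(1+π), we get 1+π = (1 + 11.2%)/(1 + 4.4%) = 1.112/1.044 ≈ 1.06513.
So π ≈ 6.5134%.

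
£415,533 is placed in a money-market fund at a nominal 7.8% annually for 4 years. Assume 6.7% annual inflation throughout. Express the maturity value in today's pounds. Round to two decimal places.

£432,935.19

Nominal value at maturity: £415,533 × (1 + 7.8%)^4 ≈ £561,152.06.
Price-level factor over 4 years: (1 + 6.7%)^4 ≈ 1.2961572031.
Dividing the nominal maturity value by the price-level factor gives the value in today's money.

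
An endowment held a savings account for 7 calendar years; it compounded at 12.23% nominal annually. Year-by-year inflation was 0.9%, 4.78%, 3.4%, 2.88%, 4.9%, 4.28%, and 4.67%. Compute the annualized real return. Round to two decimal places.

Cumulative inflation factor: 1.009 × 1.0478 × 1.034 × 1.0288 × 1.049 × 1.0428 × 1.0467 ≈ 1.28772.
Nominal growth factor: 2.24266. Real growth factor = 2.24266 / 1.28772 ≈ 1.74158.
Annualized: 1.74158^(1/7) − 1 ≈ 0.08248.

8.25%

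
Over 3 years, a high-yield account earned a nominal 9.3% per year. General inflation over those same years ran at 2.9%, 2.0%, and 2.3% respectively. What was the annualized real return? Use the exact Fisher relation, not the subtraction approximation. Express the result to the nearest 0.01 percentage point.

Cumulative inflation factor: 1.029 × 1.020 × 1.023 ≈ 1.07372.
Nominal growth factor: 1.30575. Real growth factor = 1.30575 / 1.07372 ≈ 1.21610.
Annualized: 1.21610^(1/3) − 1 ≈ 0.06739.

6.74%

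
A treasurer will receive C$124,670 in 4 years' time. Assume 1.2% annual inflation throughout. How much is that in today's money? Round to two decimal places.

C$118,861.14

Price-level factor over 4 years: (1 + 1.2%)^4 ≈ 1.0488709327.
Purchasing power today: C$124,670 divided by that factor.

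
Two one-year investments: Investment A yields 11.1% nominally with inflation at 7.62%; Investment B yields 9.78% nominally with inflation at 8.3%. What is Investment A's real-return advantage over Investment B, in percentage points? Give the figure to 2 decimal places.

1.87

Investment A real return: 1.111/1.0762 − 1 = 3.234%.
Investment B real return: 1.0978/1.083 − 1 = 1.367%.
Difference: 3.234 − 1.367 = 1.867 pp.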